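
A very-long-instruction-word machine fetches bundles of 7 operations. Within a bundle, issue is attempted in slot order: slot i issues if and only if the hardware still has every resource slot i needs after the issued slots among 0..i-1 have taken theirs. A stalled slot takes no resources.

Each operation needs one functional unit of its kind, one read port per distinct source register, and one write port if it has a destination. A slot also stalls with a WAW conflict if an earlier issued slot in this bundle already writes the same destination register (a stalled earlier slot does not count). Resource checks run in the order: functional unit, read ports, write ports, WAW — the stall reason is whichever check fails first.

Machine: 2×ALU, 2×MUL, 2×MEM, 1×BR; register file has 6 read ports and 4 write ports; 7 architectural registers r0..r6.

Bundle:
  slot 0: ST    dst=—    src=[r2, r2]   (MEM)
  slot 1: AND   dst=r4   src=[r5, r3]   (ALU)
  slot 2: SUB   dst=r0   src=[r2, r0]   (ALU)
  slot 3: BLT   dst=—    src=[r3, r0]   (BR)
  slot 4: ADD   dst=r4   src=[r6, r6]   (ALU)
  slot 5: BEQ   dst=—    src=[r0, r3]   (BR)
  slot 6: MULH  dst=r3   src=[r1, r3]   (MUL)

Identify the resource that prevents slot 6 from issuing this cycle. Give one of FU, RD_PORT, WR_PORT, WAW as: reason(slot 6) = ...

#0 MEM src=r2,r2 dispatched  <A:2 Mu:2 Ld:1 B:1 rd:5 wr:4>
#1 ALU src=r5,r3 dispatched  <A:1 Mu:2 Ld:1 B:1 rd:3 wr:3>
#2 ALU src=r2,r0 dispatched  <A:0 Mu:2 Ld:1 B:1 rd:1 wr:2>
#3 BR src=r3,r0 held:RD_PORT  <A:0 Mu:2 Ld:1 B:1 rd:1 wr:2>
#4 ALU src=r6,r6 held:FU  <A:0 Mu:2 Ld:1 B:1 rd:1 wr:2>
#5 BR src=r0,r3 held:RD_PORT  <A:0 Mu:2 Ld:1 B:1 rd:1 wr:2>
#6 MUL src=r1,r3 held:RD_PORT  <A:0 Mu:2 Ld:1 B:1 rd:1 wr:2>

reason(slot 6) = RD_PORT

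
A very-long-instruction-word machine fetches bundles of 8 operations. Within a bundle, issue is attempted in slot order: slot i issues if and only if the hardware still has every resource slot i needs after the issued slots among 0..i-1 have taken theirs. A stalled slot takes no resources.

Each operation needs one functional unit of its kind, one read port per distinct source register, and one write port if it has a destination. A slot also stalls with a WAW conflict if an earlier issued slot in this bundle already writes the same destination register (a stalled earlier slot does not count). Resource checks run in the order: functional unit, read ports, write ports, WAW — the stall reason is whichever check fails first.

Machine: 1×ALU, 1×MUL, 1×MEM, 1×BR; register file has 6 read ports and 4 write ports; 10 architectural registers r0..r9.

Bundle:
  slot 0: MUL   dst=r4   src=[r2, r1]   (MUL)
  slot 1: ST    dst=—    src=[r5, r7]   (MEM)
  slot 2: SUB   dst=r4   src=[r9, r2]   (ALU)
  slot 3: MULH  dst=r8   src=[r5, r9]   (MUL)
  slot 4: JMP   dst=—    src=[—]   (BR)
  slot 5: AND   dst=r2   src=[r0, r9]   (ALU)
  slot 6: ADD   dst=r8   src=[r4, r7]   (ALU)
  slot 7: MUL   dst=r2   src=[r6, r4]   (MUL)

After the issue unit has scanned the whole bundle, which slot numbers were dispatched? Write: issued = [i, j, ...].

slot 0 (MUL): ISSUE — free A1,Mu0,Ld1,B1 rp4 wp3
slot 1 (MEM): ISSUE — free A1,Mu0,Ld0,B1 rp2 wp3
slot 2 (ALU): stall WAW — free A1,Mu0,Ld0,B1 rp2 wp3
slot 3 (MUL): stall FU — free A1,Mu0,Ld0,B1 rp2 wp3
slot 4 (BR): ISSUE — free A1,Mu0,Ld0,B0 rp2 wp3
slot 5 (ALU): ISSUE — free A0,Mu0,Ld0,B0 rp0 wp2
slot 6 (ALU): stall FU — free A0,Mu0,Ld0,B0 rp0 wp2
slot 7 (MUL): stall FU — free A0,Mu0,Ld0,B0 rp0 wp2

issued = [0, 1, 4, 5]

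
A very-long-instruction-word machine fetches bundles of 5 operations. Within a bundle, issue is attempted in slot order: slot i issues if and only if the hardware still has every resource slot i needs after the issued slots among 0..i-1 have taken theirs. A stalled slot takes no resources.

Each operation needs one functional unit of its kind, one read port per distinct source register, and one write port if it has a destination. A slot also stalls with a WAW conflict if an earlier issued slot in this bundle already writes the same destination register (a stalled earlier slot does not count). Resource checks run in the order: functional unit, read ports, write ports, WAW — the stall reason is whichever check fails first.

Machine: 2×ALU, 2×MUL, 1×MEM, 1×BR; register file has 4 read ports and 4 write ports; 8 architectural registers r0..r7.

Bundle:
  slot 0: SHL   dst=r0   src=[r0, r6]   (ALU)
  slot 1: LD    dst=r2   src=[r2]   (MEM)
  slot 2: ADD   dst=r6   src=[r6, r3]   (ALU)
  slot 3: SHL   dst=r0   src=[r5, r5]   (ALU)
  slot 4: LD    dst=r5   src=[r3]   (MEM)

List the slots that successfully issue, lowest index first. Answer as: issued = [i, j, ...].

[0] ALU needs rd=2 wr=1: ok; after: ALU=1 MUL=2 MEM=1 BR=1, R=2, W=3
[1] MEM needs rd=1 wr=1: ok; after: ALU=1 MUL=2 MEM=0 BR=1, R=1, W=2
[2] ALU needs rd=2 wr=1: RD_PORT; after: ALU=1 MUL=2 MEM=0 BR=1, R=1, W=2
[3] ALU needs rd=1 wr=1: WAW; after: ALU=1 MUL=2 MEM=0 BR=1, R=1, W=2
[4] MEM needs rd=1 wr=1: FU; after: ALU=1 MUL=2 MEM=0 BR=1, R=1, W=2

issued = [0, 1]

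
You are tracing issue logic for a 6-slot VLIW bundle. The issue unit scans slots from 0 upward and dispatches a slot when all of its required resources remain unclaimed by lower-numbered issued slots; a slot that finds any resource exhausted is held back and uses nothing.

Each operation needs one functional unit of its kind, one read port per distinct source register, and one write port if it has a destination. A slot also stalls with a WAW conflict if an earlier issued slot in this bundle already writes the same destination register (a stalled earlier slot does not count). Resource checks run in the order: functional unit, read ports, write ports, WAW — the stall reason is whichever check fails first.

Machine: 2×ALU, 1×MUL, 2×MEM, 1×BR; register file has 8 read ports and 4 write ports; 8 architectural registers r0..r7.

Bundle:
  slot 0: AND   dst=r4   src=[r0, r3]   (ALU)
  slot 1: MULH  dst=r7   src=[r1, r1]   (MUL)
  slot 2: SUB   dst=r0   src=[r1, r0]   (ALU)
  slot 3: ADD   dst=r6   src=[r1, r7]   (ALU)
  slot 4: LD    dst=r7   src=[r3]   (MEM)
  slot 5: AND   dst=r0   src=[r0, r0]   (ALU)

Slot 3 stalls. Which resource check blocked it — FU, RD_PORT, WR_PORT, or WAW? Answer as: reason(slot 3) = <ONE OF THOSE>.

reason(slot 3) = FU

(0) want 1×ALU +2rd +1wr — yes → AL1|MU1|ME2|BR1|rd6|wr3
(1) want 1×MUL +1rd +1wr — yes → AL1|MU0|ME2|BR1|rd5|wr2
(2) want 1×ALU +2rd +1wr — yes → AL0|MU0|ME2|BR1|rd3|wr1
(3) want 1×ALU +2rd +1wr — FU → AL0|MU0|ME2|BR1|rd3|wr1
(4) want 1×MEM +1rd +1wr — WAW → AL0|MU0|ME2|BR1|rd3|wr1
(5) want 1×ALU +1rd +1wr — FU → AL0|MU0|ME2|BR1|rd3|wr1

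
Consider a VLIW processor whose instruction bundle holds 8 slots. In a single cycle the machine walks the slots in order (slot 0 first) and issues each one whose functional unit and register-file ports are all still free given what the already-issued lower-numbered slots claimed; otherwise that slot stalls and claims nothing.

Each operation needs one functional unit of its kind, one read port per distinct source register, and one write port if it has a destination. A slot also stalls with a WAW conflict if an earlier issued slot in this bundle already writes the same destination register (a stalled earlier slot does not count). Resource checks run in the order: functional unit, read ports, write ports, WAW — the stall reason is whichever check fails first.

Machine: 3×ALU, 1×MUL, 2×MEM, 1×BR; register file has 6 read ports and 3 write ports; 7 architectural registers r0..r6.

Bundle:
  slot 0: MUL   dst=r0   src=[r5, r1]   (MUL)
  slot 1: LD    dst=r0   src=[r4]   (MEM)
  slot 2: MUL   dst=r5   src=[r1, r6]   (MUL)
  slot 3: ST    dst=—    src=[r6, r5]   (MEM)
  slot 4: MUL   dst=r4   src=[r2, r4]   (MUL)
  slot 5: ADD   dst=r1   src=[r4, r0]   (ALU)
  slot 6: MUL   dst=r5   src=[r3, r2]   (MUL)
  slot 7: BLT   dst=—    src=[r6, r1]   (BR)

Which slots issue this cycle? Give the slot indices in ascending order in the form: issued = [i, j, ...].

issued = [0, 3, 5]

  0. MUL→r0 ⇒ go  {3A/0Mu/2Ld/1B | 4r 2w}
  1. MEM→r0 ⇒ no(WAW)  {3A/0Mu/2Ld/1B | 4r 2w}
  2. MUL→r5 ⇒ no(FU)  {3A/0Mu/2Ld/1B | 4r 2w}
  3. MEM ⇒ go  {3A/0Mu/1Ld/1B | 2r 2w}
  4. MUL→r4 ⇒ no(FU)  {3A/0Mu/1Ld/1B | 2r 2w}
  5. ALU→r1 ⇒ go  {2A/0Mu/1Ld/1B | 0r 1w}
  6. MUL→r5 ⇒ no(FU)  {2A/0Mu/1Ld/1B | 0r 1w}
  7. BR ⇒ no(RD_PORT)  {2A/0Mu/1Ld/1B | 0r 1w}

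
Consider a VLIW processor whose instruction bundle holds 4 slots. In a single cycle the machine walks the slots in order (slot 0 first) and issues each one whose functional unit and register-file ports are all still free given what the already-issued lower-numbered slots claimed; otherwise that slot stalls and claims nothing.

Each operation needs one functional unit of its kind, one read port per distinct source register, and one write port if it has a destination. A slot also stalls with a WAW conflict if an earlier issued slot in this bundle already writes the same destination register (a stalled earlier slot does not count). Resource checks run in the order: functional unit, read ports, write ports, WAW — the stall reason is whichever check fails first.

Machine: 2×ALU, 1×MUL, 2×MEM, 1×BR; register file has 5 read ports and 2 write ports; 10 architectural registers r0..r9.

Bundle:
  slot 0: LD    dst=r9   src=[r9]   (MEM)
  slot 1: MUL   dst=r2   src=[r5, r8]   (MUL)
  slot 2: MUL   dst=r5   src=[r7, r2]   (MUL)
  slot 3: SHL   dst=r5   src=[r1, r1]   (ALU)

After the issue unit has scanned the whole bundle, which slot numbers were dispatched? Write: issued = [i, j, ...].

issued = [0, 1]

(0) want 1×MEM +1rd +1wr — yes → AL2|MU1|ME1|BR1|rd4|wr1
(1) want 1×MUL +2rd +1wr — yes → AL2|MU0|ME1|BR1|rd2|wr0
(2) want 1×MUL +2rd +1wr — FU → AL2|MU0|ME1|BR1|rd2|wr0
(3) want 1×ALU +1rd +1wr — WR_PORT → AL2|MU0|ME1|BR1|rd2|wr0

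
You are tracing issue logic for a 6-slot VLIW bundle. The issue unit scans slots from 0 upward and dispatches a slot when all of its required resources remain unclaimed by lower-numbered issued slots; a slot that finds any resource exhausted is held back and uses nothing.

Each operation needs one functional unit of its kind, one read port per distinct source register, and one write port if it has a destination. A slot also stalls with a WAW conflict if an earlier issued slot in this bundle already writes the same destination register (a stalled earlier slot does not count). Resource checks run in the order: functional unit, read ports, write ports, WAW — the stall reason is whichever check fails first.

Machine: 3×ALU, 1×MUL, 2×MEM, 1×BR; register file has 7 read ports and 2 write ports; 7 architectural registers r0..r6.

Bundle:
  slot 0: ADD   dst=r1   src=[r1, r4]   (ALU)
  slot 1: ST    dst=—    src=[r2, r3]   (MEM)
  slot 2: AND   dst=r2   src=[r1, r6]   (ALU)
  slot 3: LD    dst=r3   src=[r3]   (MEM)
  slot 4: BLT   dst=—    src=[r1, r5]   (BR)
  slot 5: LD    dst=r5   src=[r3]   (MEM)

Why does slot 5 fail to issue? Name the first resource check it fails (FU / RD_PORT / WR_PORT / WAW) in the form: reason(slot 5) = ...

#0 ALU src=r1,r4 dispatched  <A:2 Mu:1 Ld:2 B:1 rd:5 wr:1>
#1 MEM src=r2,r3 dispatched  <A:2 Mu:1 Ld:1 B:1 rd:3 wr:1>
#2 ALU src=r1,r6 dispatched  <A:1 Mu:1 Ld:1 B:1 rd:1 wr:0>
#3 MEM src=r3 held:WR_PORT  <A:1 Mu:1 Ld:1 B:1 rd:1 wr:0>
#4 BR src=r1,r5 held:RD_PORT  <A:1 Mu:1 Ld:1 B:1 rd:1 wr:0>
#5 MEM src=r3 held:WR_PORT  <A:1 Mu:1 Ld:1 B:1 rd:1 wr:0>

reason(slot 5) = WR_PORT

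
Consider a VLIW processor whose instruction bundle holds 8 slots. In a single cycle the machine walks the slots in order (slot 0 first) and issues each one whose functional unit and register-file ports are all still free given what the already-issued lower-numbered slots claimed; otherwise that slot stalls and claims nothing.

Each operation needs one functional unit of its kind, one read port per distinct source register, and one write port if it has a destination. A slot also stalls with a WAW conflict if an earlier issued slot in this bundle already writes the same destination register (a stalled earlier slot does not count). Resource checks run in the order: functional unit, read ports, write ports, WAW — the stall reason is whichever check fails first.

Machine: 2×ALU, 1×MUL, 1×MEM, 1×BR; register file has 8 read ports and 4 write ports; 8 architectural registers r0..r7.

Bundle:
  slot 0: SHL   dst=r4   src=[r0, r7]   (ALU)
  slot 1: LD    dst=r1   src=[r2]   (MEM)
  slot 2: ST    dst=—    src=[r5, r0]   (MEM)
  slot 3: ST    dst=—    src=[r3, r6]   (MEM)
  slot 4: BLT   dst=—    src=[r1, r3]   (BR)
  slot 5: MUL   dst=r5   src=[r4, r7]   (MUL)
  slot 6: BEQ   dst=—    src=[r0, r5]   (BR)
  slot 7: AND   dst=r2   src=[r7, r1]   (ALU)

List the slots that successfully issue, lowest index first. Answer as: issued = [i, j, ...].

issued = [0, 1, 4, 5]

#0 ALU src=r0,r7 dispatched  <A:1 Mu:1 Ld:1 B:1 rd:6 wr:3>
#1 MEM src=r2 dispatched  <A:1 Mu:1 Ld:0 B:1 rd:5 wr:2>
#2 MEM src=r5,r0 held:FU  <A:1 Mu:1 Ld:0 B:1 rd:5 wr:2>
#3 MEM src=r3,r6 held:FU  <A:1 Mu:1 Ld:0 B:1 rd:5 wr:2>
#4 BR src=r1,r3 dispatched  <A:1 Mu:1 Ld:0 B:0 rd:3 wr:2>
#5 MUL src=r4,r7 dispatched  <A:1 Mu:0 Ld:0 B:0 rd:1 wr:1>
#6 BR src=r0,r5 held:FU  <A:1 Mu:0 Ld:0 B:0 rd:1 wr:1>
#7 ALU src=r7,r1 held:RD_PORT  <A:1 Mu:0 Ld:0 B:0 rd:1 wr:1>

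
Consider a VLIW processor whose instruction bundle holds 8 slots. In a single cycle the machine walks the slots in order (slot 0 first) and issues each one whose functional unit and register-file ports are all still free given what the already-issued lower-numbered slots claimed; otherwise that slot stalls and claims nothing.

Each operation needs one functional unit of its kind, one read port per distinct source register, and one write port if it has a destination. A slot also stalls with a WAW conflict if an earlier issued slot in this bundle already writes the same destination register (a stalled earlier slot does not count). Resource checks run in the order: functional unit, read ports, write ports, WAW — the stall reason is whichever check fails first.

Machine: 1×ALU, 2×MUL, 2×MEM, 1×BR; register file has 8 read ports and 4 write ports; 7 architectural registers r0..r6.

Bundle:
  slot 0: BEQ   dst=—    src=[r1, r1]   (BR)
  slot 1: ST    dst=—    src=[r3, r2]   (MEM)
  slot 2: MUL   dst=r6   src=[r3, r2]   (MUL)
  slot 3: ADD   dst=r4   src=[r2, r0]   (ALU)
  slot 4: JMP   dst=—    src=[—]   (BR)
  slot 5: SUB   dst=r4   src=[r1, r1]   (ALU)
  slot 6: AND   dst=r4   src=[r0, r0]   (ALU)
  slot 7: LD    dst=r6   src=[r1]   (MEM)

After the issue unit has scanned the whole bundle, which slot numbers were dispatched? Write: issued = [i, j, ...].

issued = [0, 1, 2, 3]

#0 BR src=r1,r1 dispatched  <A:1 Mu:2 Ld:2 B:0 rd:7 wr:4>
#1 MEM src=r3,r2 dispatched  <A:1 Mu:2 Ld:1 B:0 rd:5 wr:4>
#2 MUL src=r3,r2 dispatched  <A:1 Mu:1 Ld:1 B:0 rd:3 wr:3>
#3 ALU src=r2,r0 dispatched  <A:0 Mu:1 Ld:1 B:0 rd:1 wr:2>
#4 BR src=- held:FU  <A:0 Mu:1 Ld:1 B:0 rd:1 wr:2>
#5 ALU src=r1,r1 held:FU  <A:0 Mu:1 Ld:1 B:0 rd:1 wr:2>
#6 ALU src=r0,r0 held:FU  <A:0 Mu:1 Ld:1 B:0 rd:1 wr:2>
#7 MEM src=r1 held:WAW  <A:0 Mu:1 Ld:1 B:0 rd:1 wr:2>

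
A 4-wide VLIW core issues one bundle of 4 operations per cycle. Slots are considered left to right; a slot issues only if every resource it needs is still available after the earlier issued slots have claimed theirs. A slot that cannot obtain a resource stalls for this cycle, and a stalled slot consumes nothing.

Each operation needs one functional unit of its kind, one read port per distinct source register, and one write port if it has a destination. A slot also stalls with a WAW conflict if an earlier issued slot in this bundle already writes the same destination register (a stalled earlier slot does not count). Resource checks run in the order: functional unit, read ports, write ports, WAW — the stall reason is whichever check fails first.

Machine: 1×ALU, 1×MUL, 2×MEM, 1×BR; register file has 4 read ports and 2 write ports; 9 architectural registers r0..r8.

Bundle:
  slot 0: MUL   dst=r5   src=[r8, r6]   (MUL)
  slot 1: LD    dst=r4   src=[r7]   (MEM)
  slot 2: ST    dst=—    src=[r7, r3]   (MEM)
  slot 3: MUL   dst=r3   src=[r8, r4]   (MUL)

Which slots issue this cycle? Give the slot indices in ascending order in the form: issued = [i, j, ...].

(0) want 1×MUL +2rd +1wr — yes → AL1|MU0|ME2|BR1|rd2|wr1
(1) want 1×MEM +1rd +1wr — yes → AL1|MU0|ME1|BR1|rd1|wr0
(2) want 1×MEM +2rd +0wr — RD_PORT → AL1|MU0|ME1|BR1|rd1|wr0
(3) want 1×MUL +2rd +1wr — FU → AL1|MU0|ME1|BR1|rd1|wr0

issued = [0, 1]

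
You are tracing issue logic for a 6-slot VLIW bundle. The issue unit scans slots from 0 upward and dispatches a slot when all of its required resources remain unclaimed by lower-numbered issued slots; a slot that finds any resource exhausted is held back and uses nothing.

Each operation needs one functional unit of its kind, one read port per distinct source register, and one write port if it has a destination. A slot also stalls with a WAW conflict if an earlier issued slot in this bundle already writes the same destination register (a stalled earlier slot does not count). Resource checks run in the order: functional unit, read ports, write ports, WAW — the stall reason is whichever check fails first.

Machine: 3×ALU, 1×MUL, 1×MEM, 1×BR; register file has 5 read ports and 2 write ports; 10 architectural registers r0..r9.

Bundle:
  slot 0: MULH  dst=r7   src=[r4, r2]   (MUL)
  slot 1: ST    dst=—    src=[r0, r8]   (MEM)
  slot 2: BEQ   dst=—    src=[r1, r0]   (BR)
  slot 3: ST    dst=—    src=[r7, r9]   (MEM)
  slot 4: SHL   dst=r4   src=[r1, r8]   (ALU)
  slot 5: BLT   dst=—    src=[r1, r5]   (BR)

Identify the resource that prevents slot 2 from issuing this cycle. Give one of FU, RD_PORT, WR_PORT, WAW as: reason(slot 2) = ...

[0] MUL needs rd=2 wr=1: ok; after: ALU=3 MUL=0 MEM=1 BR=1, R=3, W=1
[1] MEM needs rd=2 wr=0: ok; after: ALU=3 MUL=0 MEM=0 BR=1, R=1, W=1
[2] BR needs rd=2 wr=0: RD_PORT; after: ALU=3 MUL=0 MEM=0 BR=1, R=1, W=1
[3] MEM needs rd=2 wr=0: FU; after: ALU=3 MUL=0 MEM=0 BR=1, R=1, W=1
[4] ALU needs rd=2 wr=1: RD_PORT; after: ALU=3 MUL=0 MEM=0 BR=1, R=1, W=1
[5] BR needs rd=2 wr=0: RD_PORT; after: ALU=3 MUL=0 MEM=0 BR=1, R=1, W=1

reason(slot 2) = RD_PORT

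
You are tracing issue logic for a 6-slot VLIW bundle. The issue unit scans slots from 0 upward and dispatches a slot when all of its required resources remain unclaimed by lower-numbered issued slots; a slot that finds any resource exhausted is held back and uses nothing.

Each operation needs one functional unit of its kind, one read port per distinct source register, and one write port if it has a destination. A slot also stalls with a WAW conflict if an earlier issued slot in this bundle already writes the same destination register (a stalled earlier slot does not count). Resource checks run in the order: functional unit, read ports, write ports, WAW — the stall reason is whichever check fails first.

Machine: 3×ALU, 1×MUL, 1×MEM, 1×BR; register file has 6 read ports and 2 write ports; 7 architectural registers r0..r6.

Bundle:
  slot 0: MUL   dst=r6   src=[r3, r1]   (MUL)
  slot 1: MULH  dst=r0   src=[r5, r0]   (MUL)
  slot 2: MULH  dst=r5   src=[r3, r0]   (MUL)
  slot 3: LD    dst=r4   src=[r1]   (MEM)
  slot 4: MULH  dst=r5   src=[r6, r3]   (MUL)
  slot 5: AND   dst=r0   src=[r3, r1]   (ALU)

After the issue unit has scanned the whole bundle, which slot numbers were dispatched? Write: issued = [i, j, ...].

#0 MUL src=r3,r1 dispatched  <A:3 Mu:0 Ld:1 B:1 rd:4 wr:1>
#1 MUL src=r5,r0 held:FU  <A:3 Mu:0 Ld:1 B:1 rd:4 wr:1>
#2 MUL src=r3,r0 held:FU  <A:3 Mu:0 Ld:1 B:1 rd:4 wr:1>
#3 MEM src=r1 dispatched  <A:3 Mu:0 Ld:0 B:1 rd:3 wr:0>
#4 MUL src=r6,r3 held:FU  <A:3 Mu:0 Ld:0 B:1 rd:3 wr:0>
#5 ALU src=r3,r1 held:WR_PORT  <A:3 Mu:0 Ld:0 B:1 rd:3 wr:0>

issued = [0, 3]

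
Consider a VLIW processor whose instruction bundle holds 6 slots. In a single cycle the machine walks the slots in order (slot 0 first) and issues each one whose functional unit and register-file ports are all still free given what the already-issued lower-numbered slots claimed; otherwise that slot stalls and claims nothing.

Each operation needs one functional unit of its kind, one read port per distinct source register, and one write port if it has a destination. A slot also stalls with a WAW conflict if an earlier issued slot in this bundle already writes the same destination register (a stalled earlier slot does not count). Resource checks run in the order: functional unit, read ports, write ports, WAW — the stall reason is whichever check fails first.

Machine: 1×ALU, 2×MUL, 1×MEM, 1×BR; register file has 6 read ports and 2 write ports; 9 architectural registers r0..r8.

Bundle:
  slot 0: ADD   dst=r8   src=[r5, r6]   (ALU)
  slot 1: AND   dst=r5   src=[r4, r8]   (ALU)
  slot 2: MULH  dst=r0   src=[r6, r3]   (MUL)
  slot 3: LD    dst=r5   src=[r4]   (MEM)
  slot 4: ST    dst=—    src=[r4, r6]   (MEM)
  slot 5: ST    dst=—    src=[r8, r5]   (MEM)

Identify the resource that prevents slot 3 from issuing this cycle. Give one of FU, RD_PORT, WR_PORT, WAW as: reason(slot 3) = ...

reason(slot 3) = WR_PORT

(0) want 1×ALU +2rd +1wr — yes → AL0|MU2|ME1|BR1|rd4|wr1
(1) want 1×ALU +2rd +1wr — FU → AL0|MU2|ME1|BR1|rd4|wr1
(2) want 1×MUL +2rd +1wr — yes → AL0|MU1|ME1|BR1|rd2|wr0
(3) want 1×MEM +1rd +1wr — WR_PORT → AL0|MU1|ME1|BR1|rd2|wr0
(4) want 1×MEM +2rd +0wr — yes → AL0|MU1|ME0|BR1|rd0|wr0
(5) want 1×MEM +2rd +0wr — FU → AL0|MU1|ME0|BR1|rd0|wr0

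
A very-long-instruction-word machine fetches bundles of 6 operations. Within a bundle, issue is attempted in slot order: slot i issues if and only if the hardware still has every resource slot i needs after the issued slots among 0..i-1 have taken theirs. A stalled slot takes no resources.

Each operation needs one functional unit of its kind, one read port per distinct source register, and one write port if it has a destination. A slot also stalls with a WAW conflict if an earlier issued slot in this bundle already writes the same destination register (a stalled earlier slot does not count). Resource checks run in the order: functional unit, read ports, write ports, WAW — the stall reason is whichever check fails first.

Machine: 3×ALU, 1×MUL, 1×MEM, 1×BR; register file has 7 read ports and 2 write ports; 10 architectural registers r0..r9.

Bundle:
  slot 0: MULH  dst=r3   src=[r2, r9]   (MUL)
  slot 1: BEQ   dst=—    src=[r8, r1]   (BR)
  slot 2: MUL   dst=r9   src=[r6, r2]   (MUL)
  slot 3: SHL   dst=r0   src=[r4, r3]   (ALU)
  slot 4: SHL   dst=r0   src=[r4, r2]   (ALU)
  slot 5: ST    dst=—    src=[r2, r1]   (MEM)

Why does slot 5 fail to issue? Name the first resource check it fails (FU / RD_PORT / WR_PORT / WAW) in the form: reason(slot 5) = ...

reason(slot 5) = RD_PORT

slot 0 (MUL): ISSUE — free A3,Mu0,Ld1,B1 rp5 wp1
slot 1 (BR): ISSUE — free A3,Mu0,Ld1,B0 rp3 wp1
slot 2 (MUL): stall FU — free A3,Mu0,Ld1,B0 rp3 wp1
slot 3 (ALU): ISSUE — free A2,Mu0,Ld1,B0 rp1 wp0
slot 4 (ALU): stall RD_PORT — free A2,Mu0,Ld1,B0 rp1 wp0
slot 5 (MEM): stall RD_PORT — free A2,Mu0,Ld1,B0 rp1 wp0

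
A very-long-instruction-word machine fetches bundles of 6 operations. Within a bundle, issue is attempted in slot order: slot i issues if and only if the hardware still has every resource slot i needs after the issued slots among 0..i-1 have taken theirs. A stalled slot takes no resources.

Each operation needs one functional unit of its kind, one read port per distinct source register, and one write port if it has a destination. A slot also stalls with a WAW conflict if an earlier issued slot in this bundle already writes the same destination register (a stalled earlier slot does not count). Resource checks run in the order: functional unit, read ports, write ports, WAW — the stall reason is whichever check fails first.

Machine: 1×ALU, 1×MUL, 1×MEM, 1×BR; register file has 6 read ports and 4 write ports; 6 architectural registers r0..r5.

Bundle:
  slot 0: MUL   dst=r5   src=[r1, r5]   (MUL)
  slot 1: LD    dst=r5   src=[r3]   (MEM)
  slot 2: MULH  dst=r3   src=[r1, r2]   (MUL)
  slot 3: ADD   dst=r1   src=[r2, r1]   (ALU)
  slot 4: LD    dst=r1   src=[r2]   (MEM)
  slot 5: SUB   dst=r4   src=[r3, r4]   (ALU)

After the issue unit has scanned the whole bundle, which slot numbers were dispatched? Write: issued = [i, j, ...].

issued = [0, 3]

(0) want 1×MUL +2rd +1wr — yes → AL1|MU0|ME1|BR1|rd4|wr3
(1) want 1×MEM +1rd +1wr — WAW → AL1|MU0|ME1|BR1|rd4|wr3
(2) want 1×MUL +2rd +1wr — FU → AL1|MU0|ME1|BR1|rd4|wr3
(3) want 1×ALU +2rd +1wr — yes → AL0|MU0|ME1|BR1|rd2|wr2
(4) want 1×MEM +1rd +1wr — WAW → AL0|MU0|ME1|BR1|rd2|wr2
(5) want 1×ALU +2rd +1wr — FU → AL0|MU0|ME1|BR1|rd2|wr2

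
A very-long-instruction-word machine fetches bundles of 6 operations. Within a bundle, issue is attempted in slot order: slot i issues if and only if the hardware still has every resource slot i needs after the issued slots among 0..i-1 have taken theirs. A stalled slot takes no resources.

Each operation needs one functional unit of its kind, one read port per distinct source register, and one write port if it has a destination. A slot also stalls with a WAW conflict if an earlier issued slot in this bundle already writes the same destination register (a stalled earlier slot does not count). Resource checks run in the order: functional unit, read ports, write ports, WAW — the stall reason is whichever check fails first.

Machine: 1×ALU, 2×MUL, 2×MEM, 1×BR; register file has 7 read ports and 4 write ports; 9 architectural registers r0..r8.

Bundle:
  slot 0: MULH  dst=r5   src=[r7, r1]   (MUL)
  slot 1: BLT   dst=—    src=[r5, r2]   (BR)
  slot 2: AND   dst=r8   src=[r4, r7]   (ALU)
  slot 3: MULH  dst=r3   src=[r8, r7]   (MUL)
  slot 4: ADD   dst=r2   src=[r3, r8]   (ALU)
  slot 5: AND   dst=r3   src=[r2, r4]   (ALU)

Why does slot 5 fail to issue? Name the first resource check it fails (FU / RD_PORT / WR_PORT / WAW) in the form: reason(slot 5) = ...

reason(slot 5) = FU

#0 MUL src=r7,r1 dispatched  <A:1 Mu:1 Ld:2 B:1 rd:5 wr:3>
#1 BR src=r5,r2 dispatched  <A:1 Mu:1 Ld:2 B:0 rd:3 wr:3>
#2 ALU src=r4,r7 dispatched  <A:0 Mu:1 Ld:2 B:0 rd:1 wr:2>
#3 MUL src=r8,r7 held:RD_PORT  <A:0 Mu:1 Ld:2 B:0 rd:1 wr:2>
#4 ALU src=r3,r8 held:FU  <A:0 Mu:1 Ld:2 B:0 rd:1 wr:2>
#5 ALU src=r2,r4 held:FU  <A:0 Mu:1 Ld:2 B:0 rd:1 wr:2>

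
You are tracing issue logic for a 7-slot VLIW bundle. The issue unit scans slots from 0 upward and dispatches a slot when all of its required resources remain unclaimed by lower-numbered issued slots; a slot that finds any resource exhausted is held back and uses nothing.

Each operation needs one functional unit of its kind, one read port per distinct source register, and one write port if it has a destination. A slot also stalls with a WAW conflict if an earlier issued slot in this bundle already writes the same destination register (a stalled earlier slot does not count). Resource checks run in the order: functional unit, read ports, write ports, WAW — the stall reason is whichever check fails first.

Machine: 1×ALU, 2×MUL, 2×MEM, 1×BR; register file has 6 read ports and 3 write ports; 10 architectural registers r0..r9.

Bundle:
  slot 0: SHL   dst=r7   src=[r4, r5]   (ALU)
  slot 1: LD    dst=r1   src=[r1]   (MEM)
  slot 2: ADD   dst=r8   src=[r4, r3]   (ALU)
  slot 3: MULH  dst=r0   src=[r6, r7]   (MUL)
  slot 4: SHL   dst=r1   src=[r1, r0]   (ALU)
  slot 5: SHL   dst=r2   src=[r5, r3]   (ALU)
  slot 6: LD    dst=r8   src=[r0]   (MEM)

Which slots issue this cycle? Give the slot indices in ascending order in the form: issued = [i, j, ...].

(0) want 1×ALU +2rd +1wr — yes → AL0|MU2|ME2|BR1|rd4|wr2
(1) want 1×MEM +1rd +1wr — yes → AL0|MU2|ME1|BR1|rd3|wr1
(2) want 1×ALU +2rd +1wr — FU → AL0|MU2|ME1|BR1|rd3|wr1
(3) want 1×MUL +2rd +1wr — yes → AL0|MU1|ME1|BR1|rd1|wr0
(4) want 1×ALU +2rd +1wr — FU → AL0|MU1|ME1|BR1|rd1|wr0
(5) want 1×ALU +2rd +1wr — FU → AL0|MU1|ME1|BR1|rd1|wr0
(6) want 1×MEM +1rd +1wr — WR_PORT → AL0|MU1|ME1|BR1|rd1|wr0

issued = [0, 1, 3]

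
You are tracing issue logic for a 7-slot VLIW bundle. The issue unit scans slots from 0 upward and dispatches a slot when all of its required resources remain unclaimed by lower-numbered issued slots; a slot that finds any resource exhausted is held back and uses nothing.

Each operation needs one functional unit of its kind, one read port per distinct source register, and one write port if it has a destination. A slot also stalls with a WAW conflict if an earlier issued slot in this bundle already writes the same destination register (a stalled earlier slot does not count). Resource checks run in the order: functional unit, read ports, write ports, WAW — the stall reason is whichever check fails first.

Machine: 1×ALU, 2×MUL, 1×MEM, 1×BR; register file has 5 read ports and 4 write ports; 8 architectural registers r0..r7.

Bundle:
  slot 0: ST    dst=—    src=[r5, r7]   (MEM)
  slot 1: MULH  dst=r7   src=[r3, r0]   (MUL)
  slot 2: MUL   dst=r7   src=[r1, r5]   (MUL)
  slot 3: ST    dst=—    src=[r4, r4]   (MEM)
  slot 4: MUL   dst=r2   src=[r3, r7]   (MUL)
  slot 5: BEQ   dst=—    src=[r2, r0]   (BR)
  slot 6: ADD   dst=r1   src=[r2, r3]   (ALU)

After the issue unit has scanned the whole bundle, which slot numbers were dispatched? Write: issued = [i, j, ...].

slot 0 (MEM): ISSUE — free A1,Mu2,Ld0,B1 rp3 wp4
slot 1 (MUL): ISSUE — free A1,Mu1,Ld0,B1 rp1 wp3
slot 2 (MUL): stall RD_PORT — free A1,Mu1,Ld0,B1 rp1 wp3
slot 3 (MEM): stall FU — free A1,Mu1,Ld0,B1 rp1 wp3
slot 4 (MUL): stall RD_PORT — free A1,Mu1,Ld0,B1 rp1 wp3
slot 5 (BR): stall RD_PORT — free A1,Mu1,Ld0,B1 rp1 wp3
slot 6 (ALU): stall RD_PORT — free A1,Mu1,Ld0,B1 rp1 wp3

issued = [0, 1]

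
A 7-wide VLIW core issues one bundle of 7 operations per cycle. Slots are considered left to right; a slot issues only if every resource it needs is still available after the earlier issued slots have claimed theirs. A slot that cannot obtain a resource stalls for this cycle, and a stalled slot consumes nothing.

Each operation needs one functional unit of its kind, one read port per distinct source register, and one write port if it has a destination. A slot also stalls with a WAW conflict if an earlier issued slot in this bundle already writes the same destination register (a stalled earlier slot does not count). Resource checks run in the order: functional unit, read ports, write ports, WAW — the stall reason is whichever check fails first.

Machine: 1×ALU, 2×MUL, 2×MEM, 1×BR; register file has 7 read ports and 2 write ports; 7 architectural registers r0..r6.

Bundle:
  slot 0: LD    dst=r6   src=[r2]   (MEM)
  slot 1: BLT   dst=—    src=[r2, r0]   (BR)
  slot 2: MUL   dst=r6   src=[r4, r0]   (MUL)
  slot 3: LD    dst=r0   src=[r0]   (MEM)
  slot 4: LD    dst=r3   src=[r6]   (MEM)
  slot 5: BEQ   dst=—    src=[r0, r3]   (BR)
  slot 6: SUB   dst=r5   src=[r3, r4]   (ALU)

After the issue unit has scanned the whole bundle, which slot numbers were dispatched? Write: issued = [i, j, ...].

  0. MEM→r6 ⇒ go  {1A/2Mu/1Ld/1B | 6r 1w}
  1. BR ⇒ go  {1A/2Mu/1Ld/0B | 4r 1w}
  2. MUL→r6 ⇒ no(WAW)  {1A/2Mu/1Ld/0B | 4r 1w}
  3. MEM→r0 ⇒ go  {1A/2Mu/0Ld/0B | 3r 0w}
  4. MEM→r3 ⇒ no(FU)  {1A/2Mu/0Ld/0B | 3r 0w}
  5. BR ⇒ no(FU)  {1A/2Mu/0Ld/0B | 3r 0w}
  6. ALU→r5 ⇒ no(WR_PORT)  {1A/2Mu/0Ld/0B | 3r 0w}

issued = [0, 1, 3]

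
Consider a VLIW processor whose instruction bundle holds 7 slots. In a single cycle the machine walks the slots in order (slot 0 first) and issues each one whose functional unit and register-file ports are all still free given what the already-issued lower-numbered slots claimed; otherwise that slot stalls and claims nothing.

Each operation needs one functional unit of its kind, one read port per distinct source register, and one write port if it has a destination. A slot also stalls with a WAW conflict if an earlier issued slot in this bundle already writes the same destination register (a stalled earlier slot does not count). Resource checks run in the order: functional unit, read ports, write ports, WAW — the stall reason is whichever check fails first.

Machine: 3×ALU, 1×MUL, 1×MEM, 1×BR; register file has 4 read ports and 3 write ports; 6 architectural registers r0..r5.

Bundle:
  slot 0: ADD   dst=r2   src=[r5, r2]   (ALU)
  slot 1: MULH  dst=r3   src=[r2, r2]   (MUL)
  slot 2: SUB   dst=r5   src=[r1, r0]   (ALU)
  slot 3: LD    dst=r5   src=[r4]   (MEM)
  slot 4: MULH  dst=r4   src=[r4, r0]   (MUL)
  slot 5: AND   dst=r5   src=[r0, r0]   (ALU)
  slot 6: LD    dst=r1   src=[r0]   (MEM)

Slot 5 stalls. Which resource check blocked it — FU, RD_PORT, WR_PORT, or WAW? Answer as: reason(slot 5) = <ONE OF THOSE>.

reason(slot 5) = RD_PORT

  0. ALU→r2 ⇒ go  {2A/1Mu/1Ld/1B | 2r 2w}
  1. MUL→r3 ⇒ go  {2A/0Mu/1Ld/1B | 1r 1w}
  2. ALU→r5 ⇒ no(RD_PORT)  {2A/0Mu/1Ld/1B | 1r 1w}
  3. MEM→r5 ⇒ go  {2A/0Mu/0Ld/1B | 0r 0w}
  4. MUL→r4 ⇒ no(FU)  {2A/0Mu/0Ld/1B | 0r 0w}
  5. ALU→r5 ⇒ no(RD_PORT)  {2A/0Mu/0Ld/1B | 0r 0w}
  6. MEM→r1 ⇒ no(FU)  {2A/0Mu/0Ld/1B | 0r 0w}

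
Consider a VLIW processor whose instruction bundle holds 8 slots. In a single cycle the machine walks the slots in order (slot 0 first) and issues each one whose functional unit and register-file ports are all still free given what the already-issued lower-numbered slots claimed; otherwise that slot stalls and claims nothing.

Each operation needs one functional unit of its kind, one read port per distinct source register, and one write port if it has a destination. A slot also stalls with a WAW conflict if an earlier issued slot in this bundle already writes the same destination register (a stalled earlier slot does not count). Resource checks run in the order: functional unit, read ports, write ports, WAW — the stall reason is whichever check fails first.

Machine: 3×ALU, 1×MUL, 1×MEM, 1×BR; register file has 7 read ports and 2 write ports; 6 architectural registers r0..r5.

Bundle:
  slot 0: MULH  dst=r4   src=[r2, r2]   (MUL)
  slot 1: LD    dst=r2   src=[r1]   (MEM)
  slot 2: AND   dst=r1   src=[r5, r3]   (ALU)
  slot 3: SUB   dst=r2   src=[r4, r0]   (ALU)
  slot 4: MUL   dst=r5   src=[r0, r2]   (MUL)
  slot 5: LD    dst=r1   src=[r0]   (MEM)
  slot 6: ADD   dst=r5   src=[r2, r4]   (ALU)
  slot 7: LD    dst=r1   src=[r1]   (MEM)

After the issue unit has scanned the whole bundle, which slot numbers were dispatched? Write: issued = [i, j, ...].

issued = [0, 1]

slot 0 (MUL): ISSUE — free A3,Mu0,Ld1,B1 rp6 wp1
slot 1 (MEM): ISSUE — free A3,Mu0,Ld0,B1 rp5 wp0
slot 2 (ALU): stall WR_PORT — free A3,Mu0,Ld0,B1 rp5 wp0
slot 3 (ALU): stall WR_PORT — free A3,Mu0,Ld0,B1 rp5 wp0
slot 4 (MUL): stall FU — free A3,Mu0,Ld0,B1 rp5 wp0
slot 5 (MEM): stall FU — free A3,Mu0,Ld0,B1 rp5 wp0
slot 6 (ALU): stall WR_PORT — free A3,Mu0,Ld0,B1 rp5 wp0
slot 7 (MEM): stall FU — free A3,Mu0,Ld0,B1 rp5 wp0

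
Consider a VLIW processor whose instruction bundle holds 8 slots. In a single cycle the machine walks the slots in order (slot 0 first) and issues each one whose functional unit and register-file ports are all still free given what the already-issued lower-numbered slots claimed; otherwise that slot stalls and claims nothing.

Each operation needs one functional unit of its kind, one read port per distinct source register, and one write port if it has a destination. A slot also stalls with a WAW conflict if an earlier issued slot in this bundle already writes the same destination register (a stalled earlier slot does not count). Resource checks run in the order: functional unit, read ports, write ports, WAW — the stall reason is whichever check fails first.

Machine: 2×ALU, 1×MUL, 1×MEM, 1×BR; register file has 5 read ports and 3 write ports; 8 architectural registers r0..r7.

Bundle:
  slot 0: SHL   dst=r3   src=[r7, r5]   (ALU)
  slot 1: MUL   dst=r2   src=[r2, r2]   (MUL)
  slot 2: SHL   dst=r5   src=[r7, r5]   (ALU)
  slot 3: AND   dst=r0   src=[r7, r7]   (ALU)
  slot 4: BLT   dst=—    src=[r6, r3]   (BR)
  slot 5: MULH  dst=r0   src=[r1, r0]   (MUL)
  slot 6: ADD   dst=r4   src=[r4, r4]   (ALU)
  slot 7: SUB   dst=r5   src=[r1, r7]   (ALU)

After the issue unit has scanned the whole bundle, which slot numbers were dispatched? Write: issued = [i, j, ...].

#0 ALU src=r7,r5 dispatched  <A:1 Mu:1 Ld:1 B:1 rd:3 wr:2>
#1 MUL src=r2,r2 dispatched  <A:1 Mu:0 Ld:1 B:1 rd:2 wr:1>
#2 ALU src=r7,r5 dispatched  <A:0 Mu:0 Ld:1 B:1 rd:0 wr:0>
#3 ALU src=r7,r7 held:FU  <A:0 Mu:0 Ld:1 B:1 rd:0 wr:0>
#4 BR src=r6,r3 held:RD_PORT  <A:0 Mu:0 Ld:1 B:1 rd:0 wr:0>
#5 MUL src=r1,r0 held:FU  <A:0 Mu:0 Ld:1 B:1 rd:0 wr:0>
#6 ALU src=r4,r4 held:FU  <A:0 Mu:0 Ld:1 B:1 rd:0 wr:0>
#7 ALU src=r1,r7 held:FU  <A:0 Mu:0 Ld:1 B:1 rd:0 wr:0>

issued = [0, 1, 2]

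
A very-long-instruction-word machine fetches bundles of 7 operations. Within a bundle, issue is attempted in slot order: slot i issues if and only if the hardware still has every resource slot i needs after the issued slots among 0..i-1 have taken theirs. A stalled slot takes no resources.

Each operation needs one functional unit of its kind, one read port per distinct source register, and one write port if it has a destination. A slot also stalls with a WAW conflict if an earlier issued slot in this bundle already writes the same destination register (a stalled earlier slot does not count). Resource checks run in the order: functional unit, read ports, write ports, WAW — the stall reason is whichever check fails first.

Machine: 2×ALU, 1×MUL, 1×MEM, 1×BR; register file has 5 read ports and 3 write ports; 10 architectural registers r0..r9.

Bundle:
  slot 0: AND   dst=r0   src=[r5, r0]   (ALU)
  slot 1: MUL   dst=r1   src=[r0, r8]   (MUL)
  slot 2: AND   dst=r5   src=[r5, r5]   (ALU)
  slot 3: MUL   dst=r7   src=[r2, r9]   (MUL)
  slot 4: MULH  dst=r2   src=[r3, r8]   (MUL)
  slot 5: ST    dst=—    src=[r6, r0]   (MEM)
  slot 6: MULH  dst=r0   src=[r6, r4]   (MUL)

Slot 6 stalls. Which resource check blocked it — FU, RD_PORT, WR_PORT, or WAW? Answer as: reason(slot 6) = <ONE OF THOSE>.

  0. ALU→r0 ⇒ go  {1A/1Mu/1Ld/1B | 3r 2w}
  1. MUL→r1 ⇒ go  {1A/0Mu/1Ld/1B | 1r 1w}
  2. ALU→r5 ⇒ go  {0A/0Mu/1Ld/1B | 0r 0w}
  3. MUL→r7 ⇒ no(FU)  {0A/0Mu/1Ld/1B | 0r 0w}
  4. MUL→r2 ⇒ no(FU)  {0A/0Mu/1Ld/1B | 0r 0w}
  5. MEM ⇒ no(RD_PORT)  {0A/0Mu/1Ld/1B | 0r 0w}
  6. MUL→r0 ⇒ no(FU)  {0A/0Mu/1Ld/1B | 0r 0w}

reason(slot 6) = FU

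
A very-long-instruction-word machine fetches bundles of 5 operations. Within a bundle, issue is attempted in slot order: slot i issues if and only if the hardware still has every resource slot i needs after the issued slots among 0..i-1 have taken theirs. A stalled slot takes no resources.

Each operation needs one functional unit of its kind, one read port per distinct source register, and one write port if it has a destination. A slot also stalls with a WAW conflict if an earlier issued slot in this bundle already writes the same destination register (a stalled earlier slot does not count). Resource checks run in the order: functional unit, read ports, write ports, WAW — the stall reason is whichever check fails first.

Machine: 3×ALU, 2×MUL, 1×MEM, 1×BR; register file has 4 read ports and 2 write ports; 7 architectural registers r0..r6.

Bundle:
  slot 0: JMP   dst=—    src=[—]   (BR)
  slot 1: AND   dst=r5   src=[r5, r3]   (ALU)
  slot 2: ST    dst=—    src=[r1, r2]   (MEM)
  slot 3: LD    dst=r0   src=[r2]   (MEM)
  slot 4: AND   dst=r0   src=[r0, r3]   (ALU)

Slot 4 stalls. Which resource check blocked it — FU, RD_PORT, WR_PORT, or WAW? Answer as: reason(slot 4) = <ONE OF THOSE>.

reason(slot 4) = RD_PORT

[0] BR needs rd=0 wr=0: ok; after: ALU=3 MUL=2 MEM=1 BR=0, R=4, W=2
[1] ALU needs rd=2 wr=1: ok; after: ALU=2 MUL=2 MEM=1 BR=0, R=2, W=1
[2] MEM needs rd=2 wr=0: ok; after: ALU=2 MUL=2 MEM=0 BR=0, R=0, W=1
[3] MEM needs rd=1 wr=1: FU; after: ALU=2 MUL=2 MEM=0 BR=0, R=0, W=1
[4] ALU needs rd=2 wr=1: RD_PORT; after: ALU=2 MUL=2 MEM=0 BR=0, R=0, W=1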